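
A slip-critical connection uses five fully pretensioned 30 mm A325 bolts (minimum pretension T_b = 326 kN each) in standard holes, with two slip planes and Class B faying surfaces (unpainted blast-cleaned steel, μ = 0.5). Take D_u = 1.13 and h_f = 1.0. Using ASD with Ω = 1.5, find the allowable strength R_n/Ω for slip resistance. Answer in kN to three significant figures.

R_n = μ · D_u · h_f · T_b · n_s · n_b = 0.5 × 1.13 × 1.0 × 326 × 2 × 5 = 1842 kN.
Allowable strength R_n/Ω = 1842 / 1.5 = 1230 kN.

1230 kN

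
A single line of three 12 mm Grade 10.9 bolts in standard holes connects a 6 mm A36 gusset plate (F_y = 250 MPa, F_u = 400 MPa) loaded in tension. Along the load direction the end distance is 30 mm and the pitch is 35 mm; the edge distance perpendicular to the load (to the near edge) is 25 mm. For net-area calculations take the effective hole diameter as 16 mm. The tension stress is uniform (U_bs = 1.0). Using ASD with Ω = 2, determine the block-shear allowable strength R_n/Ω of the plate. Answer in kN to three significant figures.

Shear plane L_v = 30 + 2·35 = 100 mm; A_gv = 100 × 6 = 600 mm².
A_nv = (100 − 2.5·16) × 6 = 360 mm².
A_nt = (25 − 0.5·16) × 6 = 102 mm².
0.6 F_u A_nv = 86.4 kN; 0.6 F_y A_gv = 90 kN → shear rupture governs the shear term.
R_n = 86.4 + 1.0 × 400 × 102 / 1000 = 127.2 kN.
Allowable strength R_n/Ω = 127.2 / 2 = 63.6 kN.

63.6 kN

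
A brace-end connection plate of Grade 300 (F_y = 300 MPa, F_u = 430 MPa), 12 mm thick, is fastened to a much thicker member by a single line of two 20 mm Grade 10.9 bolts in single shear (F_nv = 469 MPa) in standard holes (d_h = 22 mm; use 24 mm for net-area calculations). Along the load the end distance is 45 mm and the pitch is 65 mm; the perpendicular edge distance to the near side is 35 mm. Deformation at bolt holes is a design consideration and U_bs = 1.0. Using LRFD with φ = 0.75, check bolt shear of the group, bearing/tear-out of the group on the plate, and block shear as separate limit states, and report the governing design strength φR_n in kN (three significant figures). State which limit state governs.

Bolt shear: A_b = π·20²/4 = 314.2 mm²; R_n = 469 × 314.2 × 2 × 1 / 1000 = 294.7 kN → 0.75 × 294.7 = 221 kN.
Bearing: edge l_c = 34, r_n = 210.5 kN; interior l_c = 43, r_n = 247.7 kN; R_n = 210.5 + 1·247.7 = 458.2 kN → 344 kN.
Block shear: A_gv = 1320, A_nv = 888, A_nt = 276 mm²; R_n = min(0.6F_uA_nv, 0.6F_yA_gv) + U_bs·F_u·A_nt = 347.8 kN → 261 kN.
Bolt shear governs: 221 kN.

221 kN (bolt shear governs)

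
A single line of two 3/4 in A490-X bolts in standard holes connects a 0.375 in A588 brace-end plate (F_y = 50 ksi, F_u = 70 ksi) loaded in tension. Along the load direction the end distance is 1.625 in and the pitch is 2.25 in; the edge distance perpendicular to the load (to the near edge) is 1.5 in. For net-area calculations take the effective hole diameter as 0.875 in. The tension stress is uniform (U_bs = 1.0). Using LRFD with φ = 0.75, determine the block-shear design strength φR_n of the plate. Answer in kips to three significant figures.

Shear plane L_v = 1.625 + 1·2.25 = 3.875 in; A_gv = 3.875 × 0.375 = 1.453 in².
A_nv = (3.875 − 1.5·0.875) × 0.375 = 0.9609 in².
A_nt = (1.5 − 0.5·0.875) × 0.375 = 0.3984 in².
0.6 F_u A_nv = 40.36 kips; 0.6 F_y A_gv = 43.59 kips → shear rupture governs the shear term.
R_n = 40.36 + 1.0 × 70 × 0.3984 = 68.25 kips.
Design strength φR_n = 0.75 × 68.25 = 51.2 kips.

51.2 kips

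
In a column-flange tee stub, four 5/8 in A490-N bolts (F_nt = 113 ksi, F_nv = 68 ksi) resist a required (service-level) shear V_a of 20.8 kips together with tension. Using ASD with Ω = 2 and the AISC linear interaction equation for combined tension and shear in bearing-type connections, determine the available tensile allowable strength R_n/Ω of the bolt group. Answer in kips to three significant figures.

A_b = π·0.625²/4 = 0.3068 in²; f_rv = 20.8 / (4 × 0.3068) = 16.95 ksi.
F'_nt = 1.3 F_nt − (Ω F_nt / F_nv) f_rv = 1.3·113 − (2·113/68)·16.95 = 90.57 ksi, capped at F_nt → F'_nt = 90.57 ksi.
R_n = F'_nt · A_b · n = 90.57 × 0.3068 × 4 = 111.1 kips.
Allowable strength R_n/Ω = 111.1 / 2 = 55.6 kips.

55.6 kips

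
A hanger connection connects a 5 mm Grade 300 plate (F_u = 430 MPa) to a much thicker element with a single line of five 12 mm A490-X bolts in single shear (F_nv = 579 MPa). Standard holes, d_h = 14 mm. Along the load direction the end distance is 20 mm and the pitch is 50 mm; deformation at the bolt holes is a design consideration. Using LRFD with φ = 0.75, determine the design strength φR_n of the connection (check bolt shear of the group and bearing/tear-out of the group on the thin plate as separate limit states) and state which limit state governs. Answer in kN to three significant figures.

Bolt shear: A_b = π·12²/4 = 113.1 mm²; R_n = 579 × 113.1 × 5 × 1 / 1000 = 327.4 kN → 0.75 × 327.4 = 246 kN.
Bearing (1.2 l_c t F_u ≤ 2.4 d t F_u): upper limit = 2.4·12·5·430 / 1000 = 61.92 kN.
  Edge l_c = 20 − 14/2 = 13 → r_n = 33.54 kN; interior l_c = 50 − 14 = 36 → r_n = 61.92 kN.
  R_n,bearing = 1·33.54 + 4·61.92 = 281.2 kN → 0.75 × 281.2 = 211 kN.
Bearing governs: 211 kN.

211 kN (bearing governs)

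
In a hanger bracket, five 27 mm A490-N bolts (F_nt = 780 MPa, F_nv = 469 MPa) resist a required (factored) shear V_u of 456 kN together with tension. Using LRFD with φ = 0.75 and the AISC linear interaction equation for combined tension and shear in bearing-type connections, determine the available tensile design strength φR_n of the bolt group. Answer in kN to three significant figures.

1420 kN

A_b = π·27²/4 = 572.6 mm²; f_rv = 456 × 1000 / (5 × 572.6) = 159.3 MPa.
F'_nt = 1.3 F_nt − (F_nt / φF_nv) f_rv = 1.3·780 − (780/(0.75·469))·159.3 = 660.8 MPa, capped at F_nt → F'_nt = 660.8 MPa.
R_n = F'_nt · A_b · n = 660.8 × 572.6 × 5 / 1000 = 1892 kN.
Design strength φR_n = 0.75 × 1892 = 1420 kN.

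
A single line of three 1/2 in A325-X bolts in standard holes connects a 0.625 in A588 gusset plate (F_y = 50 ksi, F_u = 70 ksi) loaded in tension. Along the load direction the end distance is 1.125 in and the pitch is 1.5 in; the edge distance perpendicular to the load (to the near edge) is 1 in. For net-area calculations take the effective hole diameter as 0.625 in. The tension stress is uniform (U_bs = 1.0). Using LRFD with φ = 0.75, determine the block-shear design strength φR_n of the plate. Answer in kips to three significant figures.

73 kips

Shear plane L_v = 1.125 + 2·1.5 = 4.125 in; A_gv = 4.125 × 0.625 = 2.578 in².
A_nv = (4.125 − 2.5·0.625) × 0.625 = 1.602 in².
A_nt = (1 − 0.5·0.625) × 0.625 = 0.4297 in².
0.6 F_u A_nv = 67.27 kips; 0.6 F_y A_gv = 77.34 kips → shear rupture governs the shear term.
R_n = 67.27 + 1.0 × 70 × 0.4297 = 97.34 kips.
Design strength φR_n = 0.75 × 97.34 = 73 kips.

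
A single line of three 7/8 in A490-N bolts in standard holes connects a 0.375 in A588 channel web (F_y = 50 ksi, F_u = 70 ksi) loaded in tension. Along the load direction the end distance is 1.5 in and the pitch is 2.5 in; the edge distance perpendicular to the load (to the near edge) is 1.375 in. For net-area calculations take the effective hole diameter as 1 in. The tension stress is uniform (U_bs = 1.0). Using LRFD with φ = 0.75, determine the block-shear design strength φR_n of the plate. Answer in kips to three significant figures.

Shear plane L_v = 1.5 + 2·2.5 = 6.5 in; A_gv = 6.5 × 0.375 = 2.438 in².
A_nv = (6.5 − 2.5·1) × 0.375 = 1.5 in².
A_nt = (1.375 − 0.5·1) × 0.375 = 0.3281 in².
0.6 F_u A_nv = 63 kips; 0.6 F_y A_gv = 73.12 kips → shear rupture governs the shear term.
R_n = 63 + 1.0 × 70 × 0.3281 = 85.97 kips.
Design strength φR_n = 0.75 × 85.97 = 64.5 kips.

64.5 kips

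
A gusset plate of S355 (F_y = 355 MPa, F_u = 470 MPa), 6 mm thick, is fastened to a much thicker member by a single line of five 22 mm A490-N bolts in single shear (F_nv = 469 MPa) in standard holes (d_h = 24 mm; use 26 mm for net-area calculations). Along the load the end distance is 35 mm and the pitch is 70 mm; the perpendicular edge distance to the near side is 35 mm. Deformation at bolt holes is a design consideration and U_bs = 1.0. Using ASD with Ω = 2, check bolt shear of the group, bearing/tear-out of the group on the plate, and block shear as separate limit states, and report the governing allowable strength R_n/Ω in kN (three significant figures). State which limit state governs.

199 kN (block shear governs)

Bolt shear: A_b = π·22²/4 = 380.1 mm²; R_n = 469 × 380.1 × 5 × 1 / 1000 = 891.4 kN → 891.4 / 2 = 446 kN.
Bearing: edge l_c = 23, r_n = 77.83 kN; interior l_c = 46, r_n = 148.9 kN; R_n = 77.83 + 4·148.9 = 673.4 kN → 337 kN.
Block shear: A_gv = 1890, A_nv = 1188, A_nt = 132 mm²; R_n = min(0.6F_uA_nv, 0.6F_yA_gv) + U_bs·F_u·A_nt = 397.1 kN → 199 kN.
Block shear governs: 199 kN.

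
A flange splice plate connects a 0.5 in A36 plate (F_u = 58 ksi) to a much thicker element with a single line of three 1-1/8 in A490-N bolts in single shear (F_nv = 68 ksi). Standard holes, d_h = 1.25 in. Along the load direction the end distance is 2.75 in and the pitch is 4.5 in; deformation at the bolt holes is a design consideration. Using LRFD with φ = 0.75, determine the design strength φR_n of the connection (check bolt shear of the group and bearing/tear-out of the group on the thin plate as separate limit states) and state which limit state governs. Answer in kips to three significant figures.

152 kips (bolt shear governs)

Bolt shear: A_b = π·1.125²/4 = 0.994 in²; R_n = 68 × 0.994 × 3 × 1 = 202.8 kips → 0.75 × 202.8 = 152 kips.
Bearing (1.2 l_c t F_u ≤ 2.4 d t F_u): upper limit = 2.4·1.125·0.5·58 = 78.3 kips.
  Edge l_c = 2.75 − 1.25/2 = 2.125 → r_n = 73.95 kips; interior l_c = 4.5 − 1.25 = 3.25 → r_n = 78.3 kips.
  R_n,bearing = 1·73.95 + 2·78.3 = 230.5 kips → 0.75 × 230.5 = 173 kips.
Bolt shear governs: 152 kips.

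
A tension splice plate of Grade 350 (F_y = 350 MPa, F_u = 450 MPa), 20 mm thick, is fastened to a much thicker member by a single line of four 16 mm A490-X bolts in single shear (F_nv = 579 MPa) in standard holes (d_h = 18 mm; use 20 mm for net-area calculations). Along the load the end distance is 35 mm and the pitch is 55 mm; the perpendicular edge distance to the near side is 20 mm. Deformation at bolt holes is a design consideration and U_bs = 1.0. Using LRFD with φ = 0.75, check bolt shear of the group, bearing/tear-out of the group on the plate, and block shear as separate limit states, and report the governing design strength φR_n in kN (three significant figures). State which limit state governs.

Bolt shear: A_b = π·16²/4 = 201.1 mm²; R_n = 579 × 201.1 × 4 × 1 / 1000 = 465.7 kN → 0.75 × 465.7 = 349 kN.
Bearing: edge l_c = 26, r_n = 280.8 kN; interior l_c = 37, r_n = 345.6 kN; R_n = 280.8 + 3·345.6 = 1318 kN → 988 kN.
Block shear: A_gv = 4000, A_nv = 2600, A_nt = 200 mm²; R_n = min(0.6F_uA_nv, 0.6F_yA_gv) + U_bs·F_u·A_nt = 792 kN → 594 kN.
Bolt shear governs: 349 kN.

349 kN (bolt shear governs)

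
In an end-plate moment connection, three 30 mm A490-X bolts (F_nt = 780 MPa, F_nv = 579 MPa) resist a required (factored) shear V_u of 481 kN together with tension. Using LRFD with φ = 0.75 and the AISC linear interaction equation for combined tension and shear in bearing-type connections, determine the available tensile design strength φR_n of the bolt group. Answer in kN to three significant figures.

965 kN

A_b = π·30²/4 = 706.9 mm²; f_rv = 481 × 1000 / (3 × 706.9) = 226.8 MPa.
F'_nt = 1.3 F_nt − (F_nt / φF_nv) f_rv = 1.3·780 − (780/(0.75·579))·226.8 = 606.6 MPa, capped at F_nt → F'_nt = 606.6 MPa.
R_n = F'_nt · A_b · n = 606.6 × 706.9 × 3 / 1000 = 1286 kN.
Design strength φR_n = 0.75 × 1286 = 965 kN.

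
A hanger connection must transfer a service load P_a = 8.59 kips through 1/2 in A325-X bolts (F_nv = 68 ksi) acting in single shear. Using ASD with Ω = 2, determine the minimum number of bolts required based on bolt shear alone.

A_b = π·0.5²/4 = 0.1963 in².
Per-bolt allowable strength R_n/Ω = 68 × 0.1963 × 1 / 2 = 6.676 kips.
n ≥ 8.59 / 6.676 = 1.287 → use 2 bolts.

2 bolts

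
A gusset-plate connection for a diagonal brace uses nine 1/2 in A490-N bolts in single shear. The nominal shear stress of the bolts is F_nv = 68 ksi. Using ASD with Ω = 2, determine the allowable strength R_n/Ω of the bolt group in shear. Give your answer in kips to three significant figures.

A_b = π × 0.5² / 4 = 0.1963 in².
R_n = F_nv · A_b · n · n_s = 68 × 0.1963 × 9 × 1 = 120.2 kips.
Allowable strength R_n/Ω = 120.2 / 2 = 60.1 kips.

60.1 kips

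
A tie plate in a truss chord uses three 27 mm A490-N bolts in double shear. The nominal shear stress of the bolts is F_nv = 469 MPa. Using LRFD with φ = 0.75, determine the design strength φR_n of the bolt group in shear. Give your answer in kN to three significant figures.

1210 kN

A_b = π × 27² / 4 = 572.6 mm².
R_n = F_nv · A_b · n · n_s = 469 × 572.6 × 3 × 2 / 1000 = 1611 kN.
Design strength φR_n = 0.75 × 1611 = 1210 kN.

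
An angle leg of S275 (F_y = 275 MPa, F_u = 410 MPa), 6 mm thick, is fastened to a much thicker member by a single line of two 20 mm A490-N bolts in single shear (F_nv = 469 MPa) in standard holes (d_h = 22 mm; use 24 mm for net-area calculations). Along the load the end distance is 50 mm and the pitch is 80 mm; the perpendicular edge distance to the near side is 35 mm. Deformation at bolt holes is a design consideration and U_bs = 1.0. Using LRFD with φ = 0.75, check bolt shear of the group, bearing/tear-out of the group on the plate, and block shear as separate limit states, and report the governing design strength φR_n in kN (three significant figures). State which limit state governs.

Bolt shear: A_b = π·20²/4 = 314.2 mm²; R_n = 469 × 314.2 × 2 × 1 / 1000 = 294.7 kN → 0.75 × 294.7 = 221 kN.
Bearing: edge l_c = 39, r_n = 115.1 kN; interior l_c = 58, r_n = 118.1 kN; R_n = 115.1 + 1·118.1 = 233.2 kN → 175 kN.
Block shear: A_gv = 780, A_nv = 564, A_nt = 138 mm²; R_n = min(0.6F_uA_nv, 0.6F_yA_gv) + U_bs·F_u·A_nt = 185.3 kN → 139 kN.
Block shear governs: 139 kN.

139 kN (block shear governs)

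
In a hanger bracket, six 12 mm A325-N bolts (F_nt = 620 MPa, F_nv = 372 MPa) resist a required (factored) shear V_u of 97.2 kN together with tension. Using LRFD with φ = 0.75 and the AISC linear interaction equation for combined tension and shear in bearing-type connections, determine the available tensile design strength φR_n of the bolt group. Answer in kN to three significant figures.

A_b = π·12²/4 = 113.1 mm²; f_rv = 97.2 × 1000 / (6 × 113.1) = 143.2 MPa.
F'_nt = 1.3 F_nt − (F_nt / φF_nv) f_rv = 1.3·620 − (620/(0.75·372))·143.2 = 487.7 MPa, capped at F_nt → F'_nt = 487.7 MPa.
R_n = F'_nt · A_b · n = 487.7 × 113.1 × 6 / 1000 = 330.9 kN.
Design strength φR_n = 0.75 × 330.9 = 248 kN.

248 kN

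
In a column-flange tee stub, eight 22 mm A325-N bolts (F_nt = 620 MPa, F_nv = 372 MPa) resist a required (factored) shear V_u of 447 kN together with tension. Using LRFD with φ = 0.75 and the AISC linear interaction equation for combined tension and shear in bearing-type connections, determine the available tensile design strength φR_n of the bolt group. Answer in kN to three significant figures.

A_b = π·22²/4 = 380.1 mm²; f_rv = 447 × 1000 / (8 × 380.1) = 147 MPa.
F'_nt = 1.3 F_nt − (F_nt / φF_nv) f_rv = 1.3·620 − (620/(0.75·372))·147 = 479.4 MPa, capped at F_nt → F'_nt = 479.4 MPa.
R_n = F'_nt · A_b · n = 479.4 × 380.1 × 8 / 1000 = 1458 kN.
Design strength φR_n = 0.75 × 1458 = 1090 kN.

1090 kN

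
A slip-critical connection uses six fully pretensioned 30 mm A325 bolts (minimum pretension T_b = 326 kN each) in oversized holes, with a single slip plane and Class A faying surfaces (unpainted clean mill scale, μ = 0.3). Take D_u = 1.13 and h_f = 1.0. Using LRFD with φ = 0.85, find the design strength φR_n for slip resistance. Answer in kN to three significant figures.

564 kN

R_n = μ · D_u · h_f · T_b · n_s · n_b = 0.3 × 1.13 × 1.0 × 326 × 1 × 6 = 663.1 kN.
Design strength φR_n = 0.85 × 663.1 = 564 kN.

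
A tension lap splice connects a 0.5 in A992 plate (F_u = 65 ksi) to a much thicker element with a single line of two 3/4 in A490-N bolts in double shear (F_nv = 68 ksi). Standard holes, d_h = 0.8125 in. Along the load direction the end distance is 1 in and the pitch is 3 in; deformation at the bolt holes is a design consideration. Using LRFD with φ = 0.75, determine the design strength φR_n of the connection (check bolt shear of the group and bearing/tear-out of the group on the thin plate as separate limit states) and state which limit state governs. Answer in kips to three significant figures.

61.2 kips (bearing governs)

Bolt shear: A_b = π·0.75²/4 = 0.4418 in²; R_n = 68 × 0.4418 × 2 × 2 = 120.2 kips → 0.75 × 120.2 = 90.1 kips.
Bearing (1.2 l_c t F_u ≤ 2.4 d t F_u): upper limit = 2.4·0.75·0.5·65 = 58.5 kips.
  Edge l_c = 1 − 0.8125/2 = 0.5938 → r_n = 23.16 kips; interior l_c = 3 − 0.8125 = 2.188 → r_n = 58.5 kips.
  R_n,bearing = 1·23.16 + 1·58.5 = 81.66 kips → 0.75 × 81.66 = 61.2 kips.
Bearing governs: 61.2 kips.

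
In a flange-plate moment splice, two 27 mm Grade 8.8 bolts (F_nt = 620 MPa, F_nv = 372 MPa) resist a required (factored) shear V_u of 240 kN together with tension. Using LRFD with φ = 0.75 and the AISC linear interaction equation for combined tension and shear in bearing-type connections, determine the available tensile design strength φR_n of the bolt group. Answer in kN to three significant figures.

292 kN

A_b = π·27²/4 = 572.6 mm²; f_rv = 240 × 1000 / (2 × 572.6) = 209.6 MPa.
F'_nt = 1.3 F_nt − (F_nt / φF_nv) f_rv = 1.3·620 − (620/(0.75·372))·209.6 = 340.3 MPa, capped at F_nt → F'_nt = 340.3 MPa.
R_n = F'_nt · A_b · n = 340.3 × 572.6 × 2 / 1000 = 389.6 kN.
Design strength φR_n = 0.75 × 389.6 = 292 kN.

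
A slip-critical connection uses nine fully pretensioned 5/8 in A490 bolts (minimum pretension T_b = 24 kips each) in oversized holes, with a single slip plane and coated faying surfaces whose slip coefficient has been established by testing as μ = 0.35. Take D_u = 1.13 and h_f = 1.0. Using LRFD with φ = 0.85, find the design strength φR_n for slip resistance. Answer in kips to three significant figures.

R_n = μ · D_u · h_f · T_b · n_s · n_b = 0.35 × 1.13 × 1.0 × 24 × 1 × 9 = 85.43 kips.
Design strength φR_n = 0.85 × 85.43 = 72.6 kips.

72.6 kips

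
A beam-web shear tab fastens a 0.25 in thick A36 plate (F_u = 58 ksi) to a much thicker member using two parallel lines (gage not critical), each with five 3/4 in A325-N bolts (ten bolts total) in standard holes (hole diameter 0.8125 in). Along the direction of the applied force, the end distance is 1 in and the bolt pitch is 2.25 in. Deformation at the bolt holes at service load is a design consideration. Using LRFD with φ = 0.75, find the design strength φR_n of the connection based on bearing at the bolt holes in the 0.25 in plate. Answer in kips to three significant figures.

Per bolt r_n = 1.2 l_c t F_u ≤ 2.4 d t F_u; upper limit = 2.4 × 0.75 × 0.25 × 58 = 26.1 kips.
Edge bolt: l_c = 1 − 0.8125/2 = 0.5938 in → 1.2 × 0.5938 × 0.25 × 58 = 10.33 → r_n = 10.33 kips.
Interior bolts: l_c = 2.25 − 0.8125 = 1.438 in → 1.2 × 1.438 × 0.25 × 58 = 25.01 → r_n = 25.01 kips.
R_n = 2 × 10.33 + 8 × 25.01 = 220.8 kips.
Design strength φR_n = 0.75 × 220.8 = 166 kips.

166 kips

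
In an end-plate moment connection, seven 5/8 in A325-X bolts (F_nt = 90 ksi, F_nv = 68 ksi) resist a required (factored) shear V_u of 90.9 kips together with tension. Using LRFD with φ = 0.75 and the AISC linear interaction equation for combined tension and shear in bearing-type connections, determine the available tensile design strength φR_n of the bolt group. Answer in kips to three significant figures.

A_b = π·0.625²/4 = 0.3068 in²; f_rv = 90.9 / (7 × 0.3068) = 42.33 ksi.
F'_nt = 1.3 F_nt − (F_nt / φF_nv) f_rv = 1.3·90 − (90/(0.75·68))·42.33 = 42.31 ksi, capped at F_nt → F'_nt = 42.31 ksi.
R_n = F'_nt · A_b · n = 42.31 × 0.3068 × 7 = 90.85 kips.
Design strength φR_n = 0.75 × 90.85 = 68.1 kips.

68.1 kips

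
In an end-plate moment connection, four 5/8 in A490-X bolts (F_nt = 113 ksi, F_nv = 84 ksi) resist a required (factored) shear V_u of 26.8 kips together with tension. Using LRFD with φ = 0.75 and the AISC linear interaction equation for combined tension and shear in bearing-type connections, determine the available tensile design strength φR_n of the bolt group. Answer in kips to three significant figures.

99.2 kips

A_b = π·0.625²/4 = 0.3068 in²; f_rv = 26.8 / (4 × 0.3068) = 21.84 ksi.
F'_nt = 1.3 F_nt − (F_nt / φF_nv) f_rv = 1.3·113 − (113/(0.75·84))·21.84 = 107.7 ksi, capped at F_nt → F'_nt = 107.7 ksi.
R_n = F'_nt · A_b · n = 107.7 × 0.3068 × 4 = 132.2 kips.
Design strength φR_n = 0.75 × 132.2 = 99.2 kips.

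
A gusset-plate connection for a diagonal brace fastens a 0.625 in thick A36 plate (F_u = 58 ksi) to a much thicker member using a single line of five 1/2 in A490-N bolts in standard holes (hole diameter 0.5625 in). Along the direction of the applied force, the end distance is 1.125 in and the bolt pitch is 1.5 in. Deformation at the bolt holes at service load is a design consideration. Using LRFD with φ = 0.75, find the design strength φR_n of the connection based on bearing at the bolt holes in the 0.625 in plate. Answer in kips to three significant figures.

Per bolt r_n = 1.2 l_c t F_u ≤ 2.4 d t F_u; upper limit = 2.4 × 0.5 × 0.625 × 58 = 43.5 kips.
Edge bolt: l_c = 1.125 − 0.5625/2 = 0.8438 in → 1.2 × 0.8438 × 0.625 × 58 = 36.7 → r_n = 36.7 kips.
Interior bolts: l_c = 1.5 − 0.5625 = 0.9375 in → 1.2 × 0.9375 × 0.625 × 58 = 40.78 → r_n = 40.78 kips.
R_n = 1 × 36.7 + 4 × 40.78 = 199.8 kips.
Design strength φR_n = 0.75 × 199.8 = 150 kips.

150 kips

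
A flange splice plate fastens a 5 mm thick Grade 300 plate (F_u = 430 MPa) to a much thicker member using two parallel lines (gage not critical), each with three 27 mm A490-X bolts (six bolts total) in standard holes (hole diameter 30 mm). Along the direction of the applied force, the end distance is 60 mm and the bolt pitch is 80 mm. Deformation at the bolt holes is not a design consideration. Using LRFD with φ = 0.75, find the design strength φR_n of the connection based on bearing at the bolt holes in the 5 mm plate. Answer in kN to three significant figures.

Per bolt r_n = 1.5 l_c t F_u ≤ 3.0 d t F_u; upper limit = 3.0 × 27 × 5 × 430 / 1000 = 174.2 kN.
Edge bolt: l_c = 60 − 30/2 = 45 mm → 1.5 × 45 × 5 × 430 / 1000 = 145.1 → r_n = 145.1 kN.
Interior bolts: l_c = 80 − 30 = 50 mm → 1.5 × 50 × 5 × 430 / 1000 = 161.2 → r_n = 161.2 kN.
R_n = 2 × 145.1 + 4 × 161.2 = 935.2 kN.
Design strength φR_n = 0.75 × 935.2 = 701 kN.

701 kN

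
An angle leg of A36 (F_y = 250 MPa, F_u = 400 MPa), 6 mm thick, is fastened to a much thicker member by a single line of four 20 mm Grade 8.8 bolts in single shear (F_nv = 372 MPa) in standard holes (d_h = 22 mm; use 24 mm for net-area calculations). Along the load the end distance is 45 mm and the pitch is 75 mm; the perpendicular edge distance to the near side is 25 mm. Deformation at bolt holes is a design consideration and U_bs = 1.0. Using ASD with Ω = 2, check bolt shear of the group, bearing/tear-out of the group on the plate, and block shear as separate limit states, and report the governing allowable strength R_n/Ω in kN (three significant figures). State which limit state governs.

Bolt shear: A_b = π·20²/4 = 314.2 mm²; R_n = 372 × 314.2 × 4 × 1 / 1000 = 467.5 kN → 467.5 / 2 = 234 kN.
Bearing: edge l_c = 34, r_n = 97.92 kN; interior l_c = 53, r_n = 115.2 kN; R_n = 97.92 + 3·115.2 = 443.5 kN → 222 kN.
Block shear: A_gv = 1620, A_nv = 1116, A_nt = 78 mm²; R_n = min(0.6F_uA_nv, 0.6F_yA_gv) + U_bs·F_u·A_nt = 274.2 kN → 137 kN.
Block shear governs: 137 kN.

137 kN (block shear governs)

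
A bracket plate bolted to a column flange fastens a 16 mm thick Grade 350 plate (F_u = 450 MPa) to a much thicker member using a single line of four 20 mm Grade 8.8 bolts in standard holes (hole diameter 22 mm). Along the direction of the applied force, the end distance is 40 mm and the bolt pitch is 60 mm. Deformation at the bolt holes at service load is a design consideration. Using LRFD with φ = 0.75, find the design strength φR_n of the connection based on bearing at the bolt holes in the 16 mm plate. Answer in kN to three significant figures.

Per bolt r_n = 1.2 l_c t F_u ≤ 2.4 d t F_u; upper limit = 2.4 × 20 × 16 × 450 / 1000 = 345.6 kN.
Edge bolt: l_c = 40 − 22/2 = 29 mm → 1.2 × 29 × 16 × 450 / 1000 = 250.6 → r_n = 250.6 kN.
Interior bolts: l_c = 60 − 22 = 38 mm → 1.2 × 38 × 16 × 450 / 1000 = 328.3 → r_n = 328.3 kN.
R_n = 1 × 250.6 + 3 × 328.3 = 1236 kN.
Design strength φR_n = 0.75 × 1236 = 927 kN.

927 kN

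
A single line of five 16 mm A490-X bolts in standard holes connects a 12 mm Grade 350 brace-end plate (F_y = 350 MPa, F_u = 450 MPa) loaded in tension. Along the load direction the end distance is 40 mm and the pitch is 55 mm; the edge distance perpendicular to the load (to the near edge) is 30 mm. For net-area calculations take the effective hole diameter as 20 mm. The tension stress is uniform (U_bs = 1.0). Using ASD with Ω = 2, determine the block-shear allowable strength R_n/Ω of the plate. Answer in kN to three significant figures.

Shear plane L_v = 40 + 4·55 = 260 mm; A_gv = 260 × 12 = 3120 mm².
A_nv = (260 − 4.5·20) × 12 = 2040 mm².
A_nt = (30 − 0.5·20) × 12 = 240 mm².
0.6 F_u A_nv = 550.8 kN; 0.6 F_y A_gv = 655.2 kN → shear rupture governs the shear term.
R_n = 550.8 + 1.0 × 450 × 240 / 1000 = 658.8 kN.
Allowable strength R_n/Ω = 658.8 / 2 = 329 kN.

329 kN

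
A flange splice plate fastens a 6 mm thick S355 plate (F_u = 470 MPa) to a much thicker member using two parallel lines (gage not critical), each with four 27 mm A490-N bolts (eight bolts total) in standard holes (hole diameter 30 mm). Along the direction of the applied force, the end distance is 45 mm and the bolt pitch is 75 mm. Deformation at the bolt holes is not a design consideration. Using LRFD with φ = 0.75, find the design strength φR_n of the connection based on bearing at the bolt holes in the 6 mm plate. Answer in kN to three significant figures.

Per bolt r_n = 1.5 l_c t F_u ≤ 3.0 d t F_u; upper limit = 3.0 × 27 × 6 × 470 / 1000 = 228.4 kN.
Edge bolt: l_c = 45 − 30/2 = 30 mm → 1.5 × 30 × 6 × 470 / 1000 = 126.9 → r_n = 126.9 kN.
Interior bolts: l_c = 75 − 30 = 45 mm → 1.5 × 45 × 6 × 470 / 1000 = 190.3 → r_n = 190.3 kN.
R_n = 2 × 126.9 + 6 × 190.3 = 1396 kN.
Design strength φR_n = 0.75 × 1396 = 1050 kN.

1050 kN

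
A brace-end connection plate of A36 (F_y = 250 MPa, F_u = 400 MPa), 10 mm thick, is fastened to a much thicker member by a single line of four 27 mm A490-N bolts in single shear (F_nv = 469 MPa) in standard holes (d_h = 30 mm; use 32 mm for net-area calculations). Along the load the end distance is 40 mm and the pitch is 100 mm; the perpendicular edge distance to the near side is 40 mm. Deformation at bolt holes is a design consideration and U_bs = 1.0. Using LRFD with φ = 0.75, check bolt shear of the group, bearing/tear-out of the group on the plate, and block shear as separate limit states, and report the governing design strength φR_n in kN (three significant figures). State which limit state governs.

Bolt shear: A_b = π·27²/4 = 572.6 mm²; R_n = 469 × 572.6 × 4 × 1 / 1000 = 1074 kN → 0.75 × 1074 = 806 kN.
Bearing: edge l_c = 25, r_n = 120 kN; interior l_c = 70, r_n = 259.2 kN; R_n = 120 + 3·259.2 = 897.6 kN → 673 kN.
Block shear: A_gv = 3400, A_nv = 2280, A_nt = 240 mm²; R_n = min(0.6F_uA_nv, 0.6F_yA_gv) + U_bs·F_u·A_nt = 606 kN → 454 kN.
Block shear governs: 454 kN.

454 kN (block shear governs)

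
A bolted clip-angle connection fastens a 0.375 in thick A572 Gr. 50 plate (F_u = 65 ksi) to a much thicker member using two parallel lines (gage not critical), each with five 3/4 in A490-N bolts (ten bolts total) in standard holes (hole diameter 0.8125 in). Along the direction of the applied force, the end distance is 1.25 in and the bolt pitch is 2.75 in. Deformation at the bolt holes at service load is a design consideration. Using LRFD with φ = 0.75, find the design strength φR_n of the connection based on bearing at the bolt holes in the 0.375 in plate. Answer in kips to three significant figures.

300 kips

Per bolt r_n = 1.2 l_c t F_u ≤ 2.4 d t F_u; upper limit = 2.4 × 0.75 × 0.375 × 65 = 43.87 kips.
Edge bolt: l_c = 1.25 − 0.8125/2 = 0.8438 in → 1.2 × 0.8438 × 0.375 × 65 = 24.68 → r_n = 24.68 kips.
Interior bolts: l_c = 2.75 − 0.8125 = 1.938 in → 1.2 × 1.938 × 0.375 × 65 = 56.67 → r_n = 43.87 kips.
R_n = 2 × 24.68 + 8 × 43.87 = 400.4 kips.
Design strength φR_n = 0.75 × 400.4 = 300 kips.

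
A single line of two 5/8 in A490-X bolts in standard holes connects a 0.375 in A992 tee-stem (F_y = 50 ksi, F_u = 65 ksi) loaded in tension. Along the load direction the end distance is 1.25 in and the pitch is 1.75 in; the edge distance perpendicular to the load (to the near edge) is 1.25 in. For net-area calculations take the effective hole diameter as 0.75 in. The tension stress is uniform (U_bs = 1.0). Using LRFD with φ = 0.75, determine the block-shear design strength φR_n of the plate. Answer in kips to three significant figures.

36.6 kips

Shear plane L_v = 1.25 + 1·1.75 = 3 in; A_gv = 3 × 0.375 = 1.125 in².
A_nv = (3 − 1.5·0.75) × 0.375 = 0.7031 in².
A_nt = (1.25 − 0.5·0.75) × 0.375 = 0.3281 in².
0.6 F_u A_nv = 27.42 kips; 0.6 F_y A_gv = 33.75 kips → shear rupture governs the shear term.
R_n = 27.42 + 1.0 × 65 × 0.3281 = 48.75 kips.
Design strength φR_n = 0.75 × 48.75 = 36.6 kips.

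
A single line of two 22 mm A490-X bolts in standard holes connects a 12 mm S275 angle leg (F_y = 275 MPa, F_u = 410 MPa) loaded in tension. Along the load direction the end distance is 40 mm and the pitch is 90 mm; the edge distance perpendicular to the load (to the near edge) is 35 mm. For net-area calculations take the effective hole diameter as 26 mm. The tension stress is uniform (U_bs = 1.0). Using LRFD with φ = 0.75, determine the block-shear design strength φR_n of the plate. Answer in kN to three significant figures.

Shear plane L_v = 40 + 1·90 = 130 mm; A_gv = 130 × 12 = 1560 mm².
A_nv = (130 − 1.5·26) × 12 = 1092 mm².
A_nt = (35 − 0.5·26) × 12 = 264 mm².
0.6 F_u A_nv = 268.6 kN; 0.6 F_y A_gv = 257.4 kN → shear yielding governs the shear term.
R_n = 257.4 + 1.0 × 410 × 264 / 1000 = 365.6 kN.
Design strength φR_n = 0.75 × 365.6 = 274 kN.

274 kN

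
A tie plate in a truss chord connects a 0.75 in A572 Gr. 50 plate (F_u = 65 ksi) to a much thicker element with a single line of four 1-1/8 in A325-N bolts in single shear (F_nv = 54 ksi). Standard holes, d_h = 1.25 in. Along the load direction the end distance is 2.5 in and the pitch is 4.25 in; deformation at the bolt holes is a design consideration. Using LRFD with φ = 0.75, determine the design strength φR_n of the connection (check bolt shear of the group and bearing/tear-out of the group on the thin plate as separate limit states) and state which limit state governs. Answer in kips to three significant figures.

Bolt shear: A_b = π·1.125²/4 = 0.994 in²; R_n = 54 × 0.994 × 4 × 1 = 214.7 kips → 0.75 × 214.7 = 161 kips.
Bearing (1.2 l_c t F_u ≤ 2.4 d t F_u): upper limit = 2.4·1.125·0.75·65 = 131.6 kips.
  Edge l_c = 2.5 − 1.25/2 = 1.875 → r_n = 109.7 kips; interior l_c = 4.25 − 1.25 = 3 → r_n = 131.6 kips.
  R_n,bearing = 1·109.7 + 3·131.6 = 504.6 kips → 0.75 × 504.6 = 378 kips.
Bolt shear governs: 161 kips.

161 kips (bolt shear governs)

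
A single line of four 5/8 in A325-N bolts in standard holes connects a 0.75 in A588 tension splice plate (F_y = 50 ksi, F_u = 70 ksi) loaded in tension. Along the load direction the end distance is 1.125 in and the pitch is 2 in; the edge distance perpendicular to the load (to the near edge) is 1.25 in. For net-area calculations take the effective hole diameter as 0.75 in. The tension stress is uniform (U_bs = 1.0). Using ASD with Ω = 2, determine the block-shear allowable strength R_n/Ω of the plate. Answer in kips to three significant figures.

93.8 kips

Shear plane L_v = 1.125 + 3·2 = 7.125 in; A_gv = 7.125 × 0.75 = 5.344 in².
A_nv = (7.125 − 3.5·0.75) × 0.75 = 3.375 in².
A_nt = (1.25 − 0.5·0.75) × 0.75 = 0.6562 in².
0.6 F_u A_nv = 141.8 kips; 0.6 F_y A_gv = 160.3 kips → shear rupture governs the shear term.
R_n = 141.8 + 1.0 × 70 × 0.6562 = 187.7 kips.
Allowable strength R_n/Ω = 187.7 / 2 = 93.8 kips.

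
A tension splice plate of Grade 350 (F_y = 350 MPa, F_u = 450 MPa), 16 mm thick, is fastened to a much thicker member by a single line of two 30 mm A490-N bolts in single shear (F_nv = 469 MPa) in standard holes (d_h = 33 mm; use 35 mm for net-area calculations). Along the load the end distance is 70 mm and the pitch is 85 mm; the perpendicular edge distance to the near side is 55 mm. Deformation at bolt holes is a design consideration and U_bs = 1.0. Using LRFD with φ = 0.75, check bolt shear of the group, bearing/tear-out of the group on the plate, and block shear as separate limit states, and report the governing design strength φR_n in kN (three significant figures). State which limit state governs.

497 kN (bolt shear governs)

Bolt shear: A_b = π·30²/4 = 706.9 mm²; R_n = 469 × 706.9 × 2 × 1 / 1000 = 663 kN → 0.75 × 663 = 497 kN.
Bearing: edge l_c = 53.5, r_n = 462.2 kN; interior l_c = 52, r_n = 449.3 kN; R_n = 462.2 + 1·449.3 = 911.5 kN → 684 kN.
Block shear: A_gv = 2480, A_nv = 1640, A_nt = 600 mm²; R_n = min(0.6F_uA_nv, 0.6F_yA_gv) + U_bs·F_u·A_nt = 712.8 kN → 535 kN.
Bolt shear governs: 497 kN.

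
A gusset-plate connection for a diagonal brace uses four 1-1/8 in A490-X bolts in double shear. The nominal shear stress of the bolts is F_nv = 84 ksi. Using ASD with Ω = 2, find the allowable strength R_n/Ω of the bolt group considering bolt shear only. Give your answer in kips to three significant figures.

A_b = π × 1.125² / 4 = 0.994 in².
R_n = F_nv · A_b · n · n_s = 84 × 0.994 × 4 × 2 = 668 kips.
Allowable strength R_n/Ω = 668 / 2 = 334 kips.

334 kips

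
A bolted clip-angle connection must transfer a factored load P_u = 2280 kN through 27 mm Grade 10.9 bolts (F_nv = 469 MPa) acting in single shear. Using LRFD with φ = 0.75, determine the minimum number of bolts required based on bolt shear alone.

A_b = π·27²/4 = 572.6 mm².
Per-bolt design strength φR_n = 0.75 × 469 × 572.6 × 1 / 1000 = 201.4 kN.
n ≥ 2280 / 201.4 = 11.32 → use 12 bolts.

12 bolts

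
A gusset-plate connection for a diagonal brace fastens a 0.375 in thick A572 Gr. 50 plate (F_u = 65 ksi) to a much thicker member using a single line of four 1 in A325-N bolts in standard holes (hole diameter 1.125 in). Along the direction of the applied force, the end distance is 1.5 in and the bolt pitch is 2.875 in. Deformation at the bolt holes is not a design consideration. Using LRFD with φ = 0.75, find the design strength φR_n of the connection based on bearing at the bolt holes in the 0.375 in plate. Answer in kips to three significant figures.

Per bolt r_n = 1.5 l_c t F_u ≤ 3.0 d t F_u; upper limit = 3.0 × 1 × 0.375 × 65 = 73.12 kips.
Edge bolt: l_c = 1.5 − 1.125/2 = 0.9375 in → 1.5 × 0.9375 × 0.375 × 65 = 34.28 → r_n = 34.28 kips.
Interior bolts: l_c = 2.875 − 1.125 = 1.75 in → 1.5 × 1.75 × 0.375 × 65 = 63.98 → r_n = 63.98 kips.
R_n = 1 × 34.28 + 3 × 63.98 = 226.2 kips.
Design strength φR_n = 0.75 × 226.2 = 170 kips.

170 kips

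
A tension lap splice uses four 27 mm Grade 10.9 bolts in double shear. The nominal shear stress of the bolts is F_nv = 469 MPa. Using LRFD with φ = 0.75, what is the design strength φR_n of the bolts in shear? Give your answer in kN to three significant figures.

1610 kN

A_b = π × 27² / 4 = 572.6 mm².
R_n = F_nv · A_b · n · n_s = 469 × 572.6 × 4 × 2 / 1000 = 2148 kN.
Design strength φR_n = 0.75 × 2148 = 1610 kN.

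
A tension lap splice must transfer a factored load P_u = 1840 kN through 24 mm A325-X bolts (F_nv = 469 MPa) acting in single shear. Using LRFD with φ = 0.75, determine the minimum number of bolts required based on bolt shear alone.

12 bolts

A_b = π·24²/4 = 452.4 mm².
Per-bolt design strength φR_n = 0.75 × 469 × 452.4 × 1 / 1000 = 159.1 kN.
n ≥ 1840 / 159.1 = 11.56 → use 12 bolts.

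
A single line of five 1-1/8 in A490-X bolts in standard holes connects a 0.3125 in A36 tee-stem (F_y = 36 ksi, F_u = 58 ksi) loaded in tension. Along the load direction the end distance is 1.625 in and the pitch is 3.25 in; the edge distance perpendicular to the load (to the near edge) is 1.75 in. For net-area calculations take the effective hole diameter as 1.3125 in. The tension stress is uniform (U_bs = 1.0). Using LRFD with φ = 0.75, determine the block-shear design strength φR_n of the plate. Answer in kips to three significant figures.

86 kips

Shear plane L_v = 1.625 + 4·3.25 = 14.62 in; A_gv = 14.62 × 0.3125 = 4.57 in².
A_nv = (14.62 − 4.5·1.3125) × 0.3125 = 2.725 in².
A_nt = (1.75 − 0.5·1.3125) × 0.3125 = 0.3418 in².
0.6 F_u A_nv = 94.82 kips; 0.6 F_y A_gv = 98.72 kips → shear rupture governs the shear term.
R_n = 94.82 + 1.0 × 58 × 0.3418 = 114.6 kips.
Design strength φR_n = 0.75 × 114.6 = 86 kips.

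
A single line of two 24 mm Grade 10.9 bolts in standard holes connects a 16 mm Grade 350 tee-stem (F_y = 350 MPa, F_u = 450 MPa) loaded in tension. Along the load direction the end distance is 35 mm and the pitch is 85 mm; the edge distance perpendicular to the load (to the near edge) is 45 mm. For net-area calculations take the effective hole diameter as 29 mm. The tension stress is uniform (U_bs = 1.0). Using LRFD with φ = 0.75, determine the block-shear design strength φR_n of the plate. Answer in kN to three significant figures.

413 kN

Shear plane L_v = 35 + 1·85 = 120 mm; A_gv = 120 × 16 = 1920 mm².
A_nv = (120 − 1.5·29) × 16 = 1224 mm².
A_nt = (45 − 0.5·29) × 16 = 488 mm².
0.6 F_u A_nv = 330.5 kN; 0.6 F_y A_gv = 403.2 kN → shear rupture governs the shear term.
R_n = 330.5 + 1.0 × 450 × 488 / 1000 = 550.1 kN.
Design strength φR_n = 0.75 × 550.1 = 413 kN.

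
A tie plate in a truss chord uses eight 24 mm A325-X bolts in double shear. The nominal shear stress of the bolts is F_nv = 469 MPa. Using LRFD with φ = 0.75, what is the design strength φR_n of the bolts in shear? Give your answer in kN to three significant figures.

2550 kN

A_b = π × 24² / 4 = 452.4 mm².
R_n = F_nv · A_b · n · n_s = 469 × 452.4 × 8 × 2 / 1000 = 3395 kN.
Design strength φR_n = 0.75 × 3395 = 2550 kN.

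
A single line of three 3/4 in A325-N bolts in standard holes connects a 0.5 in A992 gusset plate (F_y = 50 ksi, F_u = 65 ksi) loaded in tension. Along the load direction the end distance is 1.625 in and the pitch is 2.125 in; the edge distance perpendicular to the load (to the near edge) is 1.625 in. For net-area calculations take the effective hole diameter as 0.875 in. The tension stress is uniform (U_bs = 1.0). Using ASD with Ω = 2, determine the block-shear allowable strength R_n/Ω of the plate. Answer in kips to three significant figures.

Shear plane L_v = 1.625 + 2·2.125 = 5.875 in; A_gv = 5.875 × 0.5 = 2.938 in².
A_nv = (5.875 − 2.5·0.875) × 0.5 = 1.844 in².
A_nt = (1.625 − 0.5·0.875) × 0.5 = 0.5938 in².
0.6 F_u A_nv = 71.91 kips; 0.6 F_y A_gv = 88.12 kips → shear rupture governs the shear term.
R_n = 71.91 + 1.0 × 65 × 0.5938 = 110.5 kips.
Allowable strength R_n/Ω = 110.5 / 2 = 55.2 kips.

55.2 kips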